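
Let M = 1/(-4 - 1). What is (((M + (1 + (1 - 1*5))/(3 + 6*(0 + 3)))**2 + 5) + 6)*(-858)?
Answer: -11685102/1225 ≈ -9538.9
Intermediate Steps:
M = -1/5 (M = 1/(-5) = -1/5 ≈ -0.20000)
(((M + (1 + (1 - 1*5))/(3 + 6*(0 + 3)))**2 + 5) + 6)*(-858) = (((-1/5 + (1 + (1 - 1*5))/(3 + 6*(0 + 3)))**2 + 5) + 6)*(-858) = (((-1/5 + (1 + (1 - 5))/(3 + 6*3))**2 + 5) + 6)*(-858) = (((-1/5 + (1 - 4)/(3 + 18))**2 + 5) + 6)*(-858) = (((-1/5 - 3/21)**2 + 5) + 6)*(-858) = (((-1/5 - 3*1/21)**2 + 5) + 6)*(-858) = (((-1/5 - 1/7)**2 + 5) + 6)*(-858) = (((-12/35)**2 + 5) + 6)*(-858) = ((144/1225 + 5) + 6)*(-858) = (6269/1225 + 6)*(-858) = (13619/1225)*(-858) = -11685102/1225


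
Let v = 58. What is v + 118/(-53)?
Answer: 2956/53 ≈ 55.774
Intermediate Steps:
v + 118/(-53) = 58 + 118/(-53) = 58 + 118*(-1/53) = 58 - 118/53 = 2956/53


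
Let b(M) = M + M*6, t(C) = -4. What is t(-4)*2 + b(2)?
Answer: 6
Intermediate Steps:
b(M) = 7*M (b(M) = M + 6*M = 7*M)
t(-4)*2 + b(2) = -4*2 + 7*2 = -8 + 14 = 6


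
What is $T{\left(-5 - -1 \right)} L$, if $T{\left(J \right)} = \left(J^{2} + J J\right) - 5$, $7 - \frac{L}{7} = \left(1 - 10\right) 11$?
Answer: $20034$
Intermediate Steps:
$L = 742$ ($L = 49 - 7 \left(1 - 10\right) 11 = 49 - 7 \left(\left(-9\right) 11\right) = 49 - -693 = 49 + 693 = 742$)
$T{\left(J \right)} = -5 + 2 J^{2}$ ($T{\left(J \right)} = \left(J^{2} + J^{2}\right) - 5 = 2 J^{2} - 5 = -5 + 2 J^{2}$)
$T{\left(-5 - -1 \right)} L = \left(-5 + 2 \left(-5 - -1\right)^{2}\right) 742 = \left(-5 + 2 \left(-5 + 1\right)^{2}\right) 742 = \left(-5 + 2 \left(-4\right)^{2}\right) 742 = \left(-5 + 2 \cdot 16\right) 742 = \left(-5 + 32\right) 742 = 27 \cdot 742 = 20034$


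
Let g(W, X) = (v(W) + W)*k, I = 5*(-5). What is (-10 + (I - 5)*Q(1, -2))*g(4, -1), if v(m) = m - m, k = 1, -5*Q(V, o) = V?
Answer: -16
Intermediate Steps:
Q(V, o) = -V/5
v(m) = 0
I = -25
g(W, X) = W (g(W, X) = (0 + W)*1 = W*1 = W)
(-10 + (I - 5)*Q(1, -2))*g(4, -1) = (-10 + (-25 - 5)*(-⅕*1))*4 = (-10 - 30*(-⅕))*4 = (-10 + 6)*4 = -4*4 = -16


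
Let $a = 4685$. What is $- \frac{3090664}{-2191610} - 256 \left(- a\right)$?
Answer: $\frac{1314266230132}{1095805} \approx 1.1994 \cdot 10^{6}$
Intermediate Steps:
$- \frac{3090664}{-2191610} - 256 \left(- a\right) = - \frac{3090664}{-2191610} - 256 \left(\left(-1\right) 4685\right) = \left(-3090664\right) \left(- \frac{1}{2191610}\right) - -1199360 = \frac{1545332}{1095805} + 1199360 = \frac{1314266230132}{1095805}$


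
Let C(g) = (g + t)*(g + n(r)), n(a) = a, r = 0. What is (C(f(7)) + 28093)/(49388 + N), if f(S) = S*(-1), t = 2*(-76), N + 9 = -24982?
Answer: 29206/24397 ≈ 1.1971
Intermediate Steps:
N = -24991 (N = -9 - 24982 = -24991)
t = -152
f(S) = -S
C(g) = g*(-152 + g) (C(g) = (g - 152)*(g + 0) = (-152 + g)*g = g*(-152 + g))
(C(f(7)) + 28093)/(49388 + N) = ((-1*7)*(-152 - 1*7) + 28093)/(49388 - 24991) = (-7*(-152 - 7) + 28093)/24397 = (-7*(-159) + 28093)*(1/24397) = (1113 + 28093)*(1/24397) = 29206*(1/24397) = 29206/24397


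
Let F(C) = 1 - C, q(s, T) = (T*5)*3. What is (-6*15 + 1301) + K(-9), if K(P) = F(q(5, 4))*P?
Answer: 1742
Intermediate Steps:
q(s, T) = 15*T (q(s, T) = (5*T)*3 = 15*T)
K(P) = -59*P (K(P) = (1 - 15*4)*P = (1 - 1*60)*P = (1 - 60)*P = -59*P)
(-6*15 + 1301) + K(-9) = (-6*15 + 1301) - 59*(-9) = (-90 + 1301) + 531 = 1211 + 531 = 1742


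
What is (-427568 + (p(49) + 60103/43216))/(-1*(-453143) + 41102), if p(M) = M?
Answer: -18475601001/21359291920 ≈ -0.86499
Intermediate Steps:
(-427568 + (p(49) + 60103/43216))/(-1*(-453143) + 41102) = (-427568 + (49 + 60103/43216))/(-1*(-453143) + 41102) = (-427568 + (49 + 60103*(1/43216)))/(453143 + 41102) = (-427568 + (49 + 60103/43216))/494245 = (-427568 + 2177687/43216)*(1/494245) = -18475601001/43216*1/494245 = -18475601001/21359291920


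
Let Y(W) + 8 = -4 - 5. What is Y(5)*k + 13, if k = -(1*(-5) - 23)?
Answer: -463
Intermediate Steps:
Y(W) = -17 (Y(W) = -8 + (-4 - 5) = -8 - 9 = -17)
k = 28 (k = -(-5 - 23) = -1*(-28) = 28)
Y(5)*k + 13 = -17*28 + 13 = -476 + 13 = -463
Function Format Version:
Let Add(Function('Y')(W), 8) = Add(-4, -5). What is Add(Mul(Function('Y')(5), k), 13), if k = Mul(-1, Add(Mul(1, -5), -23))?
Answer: -463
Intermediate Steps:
Function('Y')(W) = -17 (Function('Y')(W) = Add(-8, Add(-4, -5)) = Add(-8, -9) = -17)
k = 28 (k = Mul(-1, Add(-5, -23)) = Mul(-1, -28) = 28)
Add(Mul(Function('Y')(5), k), 13) = Add(Mul(-17, 28), 13) = Add(-476, 13) = -463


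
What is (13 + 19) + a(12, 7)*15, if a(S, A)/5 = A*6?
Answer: 3182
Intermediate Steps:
a(S, A) = 30*A (a(S, A) = 5*(A*6) = 5*(6*A) = 30*A)
(13 + 19) + a(12, 7)*15 = (13 + 19) + (30*7)*15 = 32 + 210*15 = 32 + 3150 = 3182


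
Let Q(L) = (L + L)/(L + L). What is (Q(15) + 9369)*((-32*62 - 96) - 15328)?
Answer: -163112960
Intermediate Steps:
Q(L) = 1 (Q(L) = (2*L)/((2*L)) = (2*L)*(1/(2*L)) = 1)
(Q(15) + 9369)*((-32*62 - 96) - 15328) = (1 + 9369)*((-32*62 - 96) - 15328) = 9370*((-1984 - 96) - 15328) = 9370*(-2080 - 15328) = 9370*(-17408) = -163112960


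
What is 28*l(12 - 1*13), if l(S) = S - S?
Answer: 0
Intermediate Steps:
l(S) = 0
28*l(12 - 1*13) = 28*0 = 0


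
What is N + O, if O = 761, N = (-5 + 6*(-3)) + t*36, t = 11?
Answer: 1134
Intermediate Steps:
N = 373 (N = (-5 + 6*(-3)) + 11*36 = (-5 - 18) + 396 = -23 + 396 = 373)
N + O = 373 + 761 = 1134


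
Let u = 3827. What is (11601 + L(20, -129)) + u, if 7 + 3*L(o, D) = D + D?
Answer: 46019/3 ≈ 15340.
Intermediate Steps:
L(o, D) = -7/3 + 2*D/3 (L(o, D) = -7/3 + (D + D)/3 = -7/3 + (2*D)/3 = -7/3 + 2*D/3)
(11601 + L(20, -129)) + u = (11601 + (-7/3 + (2/3)*(-129))) + 3827 = (11601 + (-7/3 - 86)) + 3827 = (11601 - 265/3) + 3827 = 34538/3 + 3827 = 46019/3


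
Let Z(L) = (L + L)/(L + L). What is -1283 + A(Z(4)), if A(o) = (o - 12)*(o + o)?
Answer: -1305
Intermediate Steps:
Z(L) = 1 (Z(L) = (2*L)/((2*L)) = (2*L)*(1/(2*L)) = 1)
A(o) = 2*o*(-12 + o) (A(o) = (-12 + o)*(2*o) = 2*o*(-12 + o))
-1283 + A(Z(4)) = -1283 + 2*1*(-12 + 1) = -1283 + 2*1*(-11) = -1283 - 22 = -1305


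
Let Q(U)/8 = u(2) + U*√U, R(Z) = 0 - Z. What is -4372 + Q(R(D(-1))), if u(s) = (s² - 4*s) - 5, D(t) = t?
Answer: -4436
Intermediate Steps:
u(s) = -5 + s² - 4*s
R(Z) = -Z
Q(U) = -72 + 8*U^(3/2) (Q(U) = 8*((-5 + 2² - 4*2) + U*√U) = 8*((-5 + 4 - 8) + U^(3/2)) = 8*(-9 + U^(3/2)) = -72 + 8*U^(3/2))
-4372 + Q(R(D(-1))) = -4372 + (-72 + 8*(-1*(-1))^(3/2)) = -4372 + (-72 + 8*1^(3/2)) = -4372 + (-72 + 8*1) = -4372 + (-72 + 8) = -4372 - 64 = -4436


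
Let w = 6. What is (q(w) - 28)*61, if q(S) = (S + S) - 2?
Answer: -1098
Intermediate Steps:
q(S) = -2 + 2*S (q(S) = 2*S - 2 = -2 + 2*S)
(q(w) - 28)*61 = ((-2 + 2*6) - 28)*61 = ((-2 + 12) - 28)*61 = (10 - 28)*61 = -18*61 = -1098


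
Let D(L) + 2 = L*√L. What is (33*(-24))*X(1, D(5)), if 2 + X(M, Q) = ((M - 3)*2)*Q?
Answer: -4752 + 15840*√5 ≈ 30667.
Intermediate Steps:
D(L) = -2 + L^(3/2) (D(L) = -2 + L*√L = -2 + L^(3/2))
X(M, Q) = -2 + Q*(-6 + 2*M) (X(M, Q) = -2 + ((M - 3)*2)*Q = -2 + ((-3 + M)*2)*Q = -2 + (-6 + 2*M)*Q = -2 + Q*(-6 + 2*M))
(33*(-24))*X(1, D(5)) = (33*(-24))*(-2 - 6*(-2 + 5^(3/2)) + 2*1*(-2 + 5^(3/2))) = -792*(-2 - 6*(-2 + 5*√5) + 2*1*(-2 + 5*√5)) = -792*(-2 + (12 - 30*√5) + (-4 + 10*√5)) = -792*(6 - 20*√5) = -4752 + 15840*√5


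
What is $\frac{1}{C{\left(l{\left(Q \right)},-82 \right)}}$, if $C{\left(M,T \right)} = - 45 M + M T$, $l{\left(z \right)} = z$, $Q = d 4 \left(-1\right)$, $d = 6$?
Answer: $\frac{1}{3048} \approx 0.00032808$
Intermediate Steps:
$Q = -24$ ($Q = 6 \cdot 4 \left(-1\right) = 24 \left(-1\right) = -24$)
$\frac{1}{C{\left(l{\left(Q \right)},-82 \right)}} = \frac{1}{\left(-24\right) \left(-45 - 82\right)} = \frac{1}{\left(-24\right) \left(-127\right)} = \frac{1}{3048}$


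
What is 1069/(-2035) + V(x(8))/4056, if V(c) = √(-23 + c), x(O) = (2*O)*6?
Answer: -1069/2035 + √73/4056 ≈ -0.52320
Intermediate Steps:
x(O) = 12*O
1069/(-2035) + V(x(8))/4056 = 1069/(-2035) + √(-23 + 12*8)/4056 = 1069*(-1/2035) + √(-23 + 96)*(1/4056) = -1069/2035 + √73*(1/4056) = -1069/2035 + √73/4056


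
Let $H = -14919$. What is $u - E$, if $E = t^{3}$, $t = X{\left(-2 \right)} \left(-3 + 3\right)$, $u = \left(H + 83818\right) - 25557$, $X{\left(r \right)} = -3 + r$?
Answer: $43342$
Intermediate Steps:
$u = 43342$ ($u = \left(-14919 + 83818\right) - 25557 = 68899 - 25557 = 43342$)
$t = 0$ ($t = \left(-3 - 2\right) \left(-3 + 3\right) = \left(-5\right) 0 = 0$)
$E = 0$ ($E = 0^{3} = 0$)
$u - E = 43342 - 0 = 43342 + 0 = 43342$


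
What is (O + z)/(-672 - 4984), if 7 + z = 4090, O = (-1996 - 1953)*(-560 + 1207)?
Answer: 318865/707 ≈ 451.01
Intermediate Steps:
O = -2555003 (O = -3949*647 = -2555003)
z = 4083 (z = -7 + 4090 = 4083)
(O + z)/(-672 - 4984) = (-2555003 + 4083)/(-672 - 4984) = -2550920/(-5656) = -2550920*(-1/5656) = 318865/707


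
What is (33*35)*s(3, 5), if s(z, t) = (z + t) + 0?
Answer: 9240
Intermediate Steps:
s(z, t) = t + z (s(z, t) = (t + z) + 0 = t + z)
(33*35)*s(3, 5) = (33*35)*(5 + 3) = 1155*8 = 9240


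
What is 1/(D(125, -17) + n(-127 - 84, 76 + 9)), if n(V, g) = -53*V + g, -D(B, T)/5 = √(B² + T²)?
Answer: 5634/63284987 + 5*√15914/126569974 ≈ 9.4009e-5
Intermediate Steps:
D(B, T) = -5*√(B² + T²)
n(V, g) = g - 53*V
1/(D(125, -17) + n(-127 - 84, 76 + 9)) = 1/(-5*√(125² + (-17)²) + ((76 + 9) - 53*(-127 - 84))) = 1/(-5*√(15625 + 289) + (85 - 53*(-211))) = 1/(-5*√15914 + (85 + 11183)) = 1/(-5*√15914 + 11268) = 1/(11268 - 5*√15914)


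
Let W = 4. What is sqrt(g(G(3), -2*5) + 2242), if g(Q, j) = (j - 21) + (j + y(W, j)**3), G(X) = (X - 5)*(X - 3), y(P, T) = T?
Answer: sqrt(1201) ≈ 34.655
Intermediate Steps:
G(X) = (-5 + X)*(-3 + X)
g(Q, j) = -21 + j**3 + 2*j (g(Q, j) = (j - 21) + (j + j**3) = (-21 + j) + (j + j**3) = -21 + j**3 + 2*j)
sqrt(g(G(3), -2*5) + 2242) = sqrt((-21 + (-2*5)**3 + 2*(-2*5)) + 2242) = sqrt((-21 + (-10)**3 + 2*(-10)) + 2242) = sqrt((-21 - 1000 - 20) + 2242) = sqrt(-1041 + 2242) = sqrt(1201)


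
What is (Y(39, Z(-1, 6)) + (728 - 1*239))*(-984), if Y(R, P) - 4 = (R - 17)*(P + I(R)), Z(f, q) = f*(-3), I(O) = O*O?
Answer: -33476664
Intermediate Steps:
I(O) = O²
Z(f, q) = -3*f
Y(R, P) = 4 + (-17 + R)*(P + R²) (Y(R, P) = 4 + (R - 17)*(P + R²) = 4 + (-17 + R)*(P + R²))
(Y(39, Z(-1, 6)) + (728 - 1*239))*(-984) = ((4 + 39³ - (-51)*(-1) - 17*39² - 3*(-1)*39) + (728 - 1*239))*(-984) = ((4 + 59319 - 17*3 - 17*1521 + 3*39) + (728 - 239))*(-984) = ((4 + 59319 - 51 - 25857 + 117) + 489)*(-984) = (33532 + 489)*(-984) = 34021*(-984) = -33476664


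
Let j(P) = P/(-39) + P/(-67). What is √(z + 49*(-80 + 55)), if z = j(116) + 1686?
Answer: √3115472061/2613 ≈ 21.361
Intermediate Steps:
j(P) = -106*P/2613 (j(P) = P*(-1/39) + P*(-1/67) = -P/39 - P/67 = -106*P/2613)
z = 4393222/2613 (z = -106/2613*116 + 1686 = -12296/2613 + 1686 = 4393222/2613 ≈ 1681.3)
√(z + 49*(-80 + 55)) = √(4393222/2613 + 49*(-80 + 55)) = √(4393222/2613 + 49*(-25)) = √(4393222/2613 - 1225) = √(1192297/2613) = √3115472061/2613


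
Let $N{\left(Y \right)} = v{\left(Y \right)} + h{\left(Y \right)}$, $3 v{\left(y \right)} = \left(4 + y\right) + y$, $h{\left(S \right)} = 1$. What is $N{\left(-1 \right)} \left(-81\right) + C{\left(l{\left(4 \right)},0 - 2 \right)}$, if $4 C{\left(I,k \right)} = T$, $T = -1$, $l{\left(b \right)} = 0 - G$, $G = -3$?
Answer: $- \frac{541}{4} \approx -135.25$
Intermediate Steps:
$l{\left(b \right)} = 3$ ($l{\left(b \right)} = 0 - -3 = 0 + 3 = 3$)
$v{\left(y \right)} = \frac{4}{3} + \frac{2 y}{3}$ ($v{\left(y \right)} = \frac{\left(4 + y\right) + y}{3} = \frac{4 + 2 y}{3} = \frac{4}{3} + \frac{2 y}{3}$)
$N{\left(Y \right)} = \frac{7}{3} + \frac{2 Y}{3}$ ($N{\left(Y \right)} = \left(\frac{4}{3} + \frac{2 Y}{3}\right) + 1 = \frac{7}{3} + \frac{2 Y}{3}$)
$C{\left(I,k \right)} = - \frac{1}{4}$ ($C{\left(I,k \right)} = \frac{1}{4} \left(-1\right) = - \frac{1}{4}$)
$N{\left(-1 \right)} \left(-81\right) + C{\left(l{\left(4 \right)},0 - 2 \right)} = \left(\frac{7}{3} + \frac{2}{3} \left(-1\right)\right) \left(-81\right) - \frac{1}{4} = \left(\frac{7}{3} - \frac{2}{3}\right) \left(-81\right) - \frac{1}{4} = \frac{5}{3} \left(-81\right) - \frac{1}{4} = -135 - \frac{1}{4} = - \frac{541}{4}$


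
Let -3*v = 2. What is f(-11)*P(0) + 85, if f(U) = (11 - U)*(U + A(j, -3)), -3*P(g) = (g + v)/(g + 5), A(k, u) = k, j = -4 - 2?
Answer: 3077/45 ≈ 68.378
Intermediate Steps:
j = -6
v = -⅔ (v = -⅓*2 = -⅔ ≈ -0.66667)
P(g) = -(-⅔ + g)/(3*(5 + g)) (P(g) = -(g - ⅔)/(3*(g + 5)) = -(-⅔ + g)/(3*(5 + g)))
f(U) = (-6 + U)*(11 - U) (f(U) = (11 - U)*(U - 6) = (11 - U)*(-6 + U) = (-6 + U)*(11 - U))
f(-11)*P(0) + 85 = (-66 - 1*(-11)² + 17*(-11))*((2 - 3*0)/(9*(5 + 0))) + 85 = (-66 - 1*121 - 187)*((⅑)*(2 + 0)/5) + 85 = (-66 - 121 - 187)*((⅑)*(⅕)*2) + 85 = -374*2/45 + 85 = -748/45 + 85 = 3077/45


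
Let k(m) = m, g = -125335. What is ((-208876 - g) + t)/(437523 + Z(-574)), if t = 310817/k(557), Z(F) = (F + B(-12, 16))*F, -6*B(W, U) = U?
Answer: -138664560/1284213073 ≈ -0.10798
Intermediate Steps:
B(W, U) = -U/6
Z(F) = F*(-8/3 + F) (Z(F) = (F - ⅙*16)*F = (F - 8/3)*F = (-8/3 + F)*F = F*(-8/3 + F))
t = 310817/557 ≈ 558.02
((-208876 - g) + t)/(437523 + Z(-574)) = ((-208876 - 1*(-125335)) + 310817/557)/(437523 + (⅓)*(-574)*(-8 + 3*(-574))) = ((-208876 + 125335) + 310817/557)/(437523 + (⅓)*(-574)*(-8 - 1722)) = (-83541 + 310817/557)/(437523 + (⅓)*(-574)*(-1730)) = -46221520/(557*(437523 + 993020/3)) = -46221520/(557*2305589/3) = -46221520/557*3/2305589 = -138664560/1284213073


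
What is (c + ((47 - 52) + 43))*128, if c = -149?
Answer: -14208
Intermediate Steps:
(c + ((47 - 52) + 43))*128 = (-149 + ((47 - 52) + 43))*128 = (-149 + (-5 + 43))*128 = (-149 + 38)*128 = -111*128 = -14208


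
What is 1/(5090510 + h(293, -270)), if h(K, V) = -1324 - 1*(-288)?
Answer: 1/5089474 ≈ 1.9648e-7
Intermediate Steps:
h(K, V) = -1036 (h(K, V) = -1324 + 288 = -1036)
1/(5090510 + h(293, -270)) = 1/(5090510 - 1036) = 1/5089474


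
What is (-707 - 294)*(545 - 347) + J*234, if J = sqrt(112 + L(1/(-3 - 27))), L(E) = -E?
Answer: -198198 + 39*sqrt(100830)/5 ≈ -1.9572e+5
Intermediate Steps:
J = sqrt(100830)/30 (J = sqrt(112 - 1/(-3 - 27)) = sqrt(112 - 1/(-30)) = sqrt(112 - 1*(-1/30)) = sqrt(112 + 1/30) = sqrt(3361/30) = sqrt(100830)/30 ≈ 10.585)
(-707 - 294)*(545 - 347) + J*234 = (-707 - 294)*(545 - 347) + (sqrt(100830)/30)*234 = -1001*198 + 39*sqrt(100830)/5 = -198198 + 39*sqrt(100830)/5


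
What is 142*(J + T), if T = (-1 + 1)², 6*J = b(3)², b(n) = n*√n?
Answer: 639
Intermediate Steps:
b(n) = n^(3/2)
J = 9/2 (J = (3^(3/2))²/6 = (3*√3)²/6 = (⅙)*27 = 9/2 ≈ 4.5000)
T = 0 (T = 0² = 0)
142*(J + T) = 142*(9/2 + 0) = 142*(9/2) = 639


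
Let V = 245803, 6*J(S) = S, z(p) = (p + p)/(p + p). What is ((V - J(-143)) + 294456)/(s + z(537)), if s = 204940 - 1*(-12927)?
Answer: 3241697/1307208 ≈ 2.4799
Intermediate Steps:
z(p) = 1 (z(p) = (2*p)/((2*p)) = (2*p)*(1/(2*p)) = 1)
J(S) = S/6
s = 217867 (s = 204940 + 12927 = 217867)
((V - J(-143)) + 294456)/(s + z(537)) = ((245803 - (-143)/6) + 294456)/(217867 + 1) = ((245803 - 1*(-143/6)) + 294456)/217868 = ((245803 + 143/6) + 294456)*(1/217868) = (1474961/6 + 294456)*(1/217868) = (3241697/6)*(1/217868) = 3241697/1307208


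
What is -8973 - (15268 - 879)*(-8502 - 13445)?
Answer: 315786410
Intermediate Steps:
-8973 - (15268 - 879)*(-8502 - 13445) = -8973 - 14389*(-21947) = -8973 - 1*(-315795383) = -8973 + 315795383 = 315786410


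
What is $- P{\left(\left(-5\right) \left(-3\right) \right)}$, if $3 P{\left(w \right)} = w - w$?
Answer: $0$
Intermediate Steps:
$P{\left(w \right)} = 0$ ($P{\left(w \right)} = \frac{w - w}{3} = \frac{1}{3} \cdot 0 = 0$)
$- P{\left(\left(-5\right) \left(-3\right) \right)} = \left(-1\right) 0 = 0$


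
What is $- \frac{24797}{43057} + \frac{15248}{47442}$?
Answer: $- \frac{259943069}{1021355097} \approx -0.25451$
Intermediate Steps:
$- \frac{24797}{43057} + \frac{15248}{47442} = \left(-24797\right) \frac{1}{43057} + 15248 \cdot \frac{1}{47442} = - \frac{24797}{43057} + \frac{7624}{23721} = - \frac{259943069}{1021355097}$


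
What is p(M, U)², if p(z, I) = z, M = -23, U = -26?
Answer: 529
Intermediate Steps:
p(M, U)² = (-23)² = 529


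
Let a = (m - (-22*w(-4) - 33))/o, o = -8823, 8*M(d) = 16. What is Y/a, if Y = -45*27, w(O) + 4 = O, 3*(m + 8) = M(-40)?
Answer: -32159835/451 ≈ -71308.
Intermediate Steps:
M(d) = 2 (M(d) = (1/8)*16 = 2)
m = -22/3 (m = -8 + (1/3)*2 = -8 + 2/3 = -22/3 ≈ -7.3333)
w(O) = -4 + O
Y = -1215
a = 451/26469 (a = (-22/3 - (-22*(-4 - 4) - 33))/(-8823) = (-22/3 - (-22*(-8) - 33))*(-1/8823) = (-22/3 - (176 - 33))*(-1/8823) = (-22/3 - 1*143)*(-1/8823) = (-22/3 - 143)*(-1/8823) = -451/3*(-1/8823) = 451/26469 ≈ 0.017039)
Y/a = -1215/451/26469 = -1215*26469/451 = -32159835/451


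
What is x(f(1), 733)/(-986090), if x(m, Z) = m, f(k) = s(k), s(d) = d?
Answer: -1/986090 ≈ -1.0141e-6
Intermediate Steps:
f(k) = k
x(f(1), 733)/(-986090) = 1/(-986090) = 1*(-1/986090) = -1/986090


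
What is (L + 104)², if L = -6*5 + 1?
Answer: 5625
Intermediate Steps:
L = -29 (L = -30 + 1 = -29)
(L + 104)² = (-29 + 104)² = 75² = 5625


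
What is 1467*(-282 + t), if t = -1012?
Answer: -1898298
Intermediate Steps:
1467*(-282 + t) = 1467*(-282 - 1012) = 1467*(-1294) = -1898298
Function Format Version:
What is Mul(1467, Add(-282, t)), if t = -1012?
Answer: -1898298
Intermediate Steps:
Mul(1467, Add(-282, t)) = Mul(1467, Add(-282, -1012)) = Mul(1467, -1294) = -1898298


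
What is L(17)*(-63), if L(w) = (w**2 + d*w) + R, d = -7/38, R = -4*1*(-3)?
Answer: -713097/38 ≈ -18766.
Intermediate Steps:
R = 12 (R = -4*(-3) = 12)
d = -7/38 (d = -7*1/38 = -7/38 ≈ -0.18421)
L(w) = 12 + w**2 - 7*w/38 (L(w) = (w**2 - 7*w/38) + 12 = 12 + w**2 - 7*w/38)
L(17)*(-63) = (12 + 17**2 - 7/38*17)*(-63) = (12 + 289 - 119/38)*(-63) = (11319/38)*(-63) = -713097/38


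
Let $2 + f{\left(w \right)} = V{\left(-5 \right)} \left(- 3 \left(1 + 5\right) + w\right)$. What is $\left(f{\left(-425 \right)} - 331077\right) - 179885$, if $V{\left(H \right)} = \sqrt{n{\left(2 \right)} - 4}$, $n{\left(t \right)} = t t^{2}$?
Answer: $-511850$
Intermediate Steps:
$n{\left(t \right)} = t^{3}$
$V{\left(H \right)} = 2$ ($V{\left(H \right)} = \sqrt{2^{3} - 4} = \sqrt{8 - 4} = \sqrt{4} = 2$)
$f{\left(w \right)} = -38 + 2 w$ ($f{\left(w \right)} = -2 + 2 \left(- 3 \left(1 + 5\right) + w\right) = -2 + 2 \left(\left(-3\right) 6 + w\right) = -2 + 2 \left(-18 + w\right) = -2 + \left(-36 + 2 w\right) = -38 + 2 w$)
$\left(f{\left(-425 \right)} - 331077\right) - 179885 = \left(\left(-38 + 2 \left(-425\right)\right) - 331077\right) - 179885 = \left(\left(-38 - 850\right) - 331077\right) - 179885 = \left(-888 - 331077\right) - 179885 = -331965 - 179885 = -511850$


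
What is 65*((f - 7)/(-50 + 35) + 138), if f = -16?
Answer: 27209/3 ≈ 9069.7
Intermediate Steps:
65*((f - 7)/(-50 + 35) + 138) = 65*((-16 - 7)/(-50 + 35) + 138) = 65*(-23/(-15) + 138) = 65*(-23*(-1/15) + 138) = 65*(23/15 + 138) = 65*(2093/15) = 27209/3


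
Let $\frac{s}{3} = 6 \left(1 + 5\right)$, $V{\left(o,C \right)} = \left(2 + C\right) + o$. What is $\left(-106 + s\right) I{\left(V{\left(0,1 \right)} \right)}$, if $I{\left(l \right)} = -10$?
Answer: $-20$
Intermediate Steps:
$V{\left(o,C \right)} = 2 + C + o$
$s = 108$ ($s = 3 \cdot 6 \left(1 + 5\right) = 3 \cdot 6 \cdot 6 = 3 \cdot 36 = 108$)
$\left(-106 + s\right) I{\left(V{\left(0,1 \right)} \right)} = \left(-106 + 108\right) \left(-10\right) = 2 \left(-10\right) = -20$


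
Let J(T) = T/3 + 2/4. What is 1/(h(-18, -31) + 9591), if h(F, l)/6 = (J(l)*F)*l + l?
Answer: -1/23517 ≈ -4.2522e-5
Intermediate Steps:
J(T) = ½ + T/3 (J(T) = T*(⅓) + 2*(¼) = T/3 + ½ = ½ + T/3)
h(F, l) = 6*l + 6*F*l*(½ + l/3) (h(F, l) = 6*(((½ + l/3)*F)*l + l) = 6*((F*(½ + l/3))*l + l) = 6*(F*l*(½ + l/3) + l) = 6*(l + F*l*(½ + l/3)) = 6*l + 6*F*l*(½ + l/3))
1/(h(-18, -31) + 9591) = 1/(-31*(6 - 18*(3 + 2*(-31))) + 9591) = 1/(-31*(6 - 18*(3 - 62)) + 9591) = 1/(-31*(6 - 18*(-59)) + 9591) = 1/(-31*(6 + 1062) + 9591) = 1/(-31*1068 + 9591) = 1/(-33108 + 9591) = 1/(-23517) = -1/23517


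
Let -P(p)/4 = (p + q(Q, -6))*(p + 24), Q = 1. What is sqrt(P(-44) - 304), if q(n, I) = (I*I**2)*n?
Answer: 4*I*sqrt(1319) ≈ 145.27*I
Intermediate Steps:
q(n, I) = n*I**3 (q(n, I) = I**3*n = n*I**3)
P(p) = -4*(-216 + p)*(24 + p) (P(p) = -4*(p + 1*(-6)**3)*(p + 24) = -4*(p + 1*(-216))*(24 + p) = -4*(p - 216)*(24 + p) = -4*(-216 + p)*(24 + p))
sqrt(P(-44) - 304) = sqrt((20736 - 4*(-44)**2 + 768*(-44)) - 304) = sqrt((20736 - 4*1936 - 33792) - 304) = sqrt((20736 - 7744 - 33792) - 304) = sqrt(-20800 - 304) = sqrt(-21104) = 4*I*sqrt(1319)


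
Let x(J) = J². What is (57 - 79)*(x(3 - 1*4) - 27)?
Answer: 572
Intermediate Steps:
(57 - 79)*(x(3 - 1*4) - 27) = (57 - 79)*((3 - 1*4)² - 27) = -22*((3 - 4)² - 27) = -22*((-1)² - 27) = -22*(1 - 27) = -22*(-26) = 572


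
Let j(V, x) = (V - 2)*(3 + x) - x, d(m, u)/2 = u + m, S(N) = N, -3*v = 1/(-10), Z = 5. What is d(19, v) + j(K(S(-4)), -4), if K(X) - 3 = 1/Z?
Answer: 613/15 ≈ 40.867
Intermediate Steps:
v = 1/30 (v = -1/3/(-10) = -1/3*(-1/10) = 1/30 ≈ 0.033333)
d(m, u) = 2*m + 2*u (d(m, u) = 2*(u + m) = 2*(m + u) = 2*m + 2*u)
K(X) = 16/5 (K(X) = 3 + 1/5 = 16/5)
j(V, x) = -x + (-2 + V)*(3 + x) (j(V, x) = (-2 + V)*(3 + x) - x = -x + (-2 + V)*(3 + x))
d(19, v) + j(K(S(-4)), -4) = (2*19 + 2*(1/30)) + (-6 - 3*(-4) + 3*(16/5) + (16/5)*(-4)) = (38 + 1/15) + (-6 + 12 + 48/5 - 64/5) = 571/15 + 14/5 = 613/15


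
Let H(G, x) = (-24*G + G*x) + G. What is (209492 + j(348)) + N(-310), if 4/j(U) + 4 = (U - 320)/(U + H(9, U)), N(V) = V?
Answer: 683185139/3266 ≈ 2.0918e+5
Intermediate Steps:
H(G, x) = -23*G + G*x
j(U) = 4/(-4 + (-320 + U)/(-207 + 10*U)) (j(U) = 4/(-4 + (U - 320)/(U + 9*(-23 + U))) = 4/(-4 + (-320 + U)/(U + (-207 + 9*U))) = 4/(-4 + (-320 + U)/(-207 + 10*U)))
(209492 + j(348)) + N(-310) = (209492 + 4*(207 - 10*348)/(-508 + 39*348)) - 310 = (209492 + 4*(207 - 3480)/(-508 + 13572)) - 310 = (209492 + 4*(-3273)/13064) - 310 = (209492 + 4*(1/13064)*(-3273)) - 310 = (209492 - 3273/3266) - 310 = 684197599/3266 - 310 = 683185139/3266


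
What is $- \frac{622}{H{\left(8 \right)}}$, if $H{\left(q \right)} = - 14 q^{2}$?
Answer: $\frac{311}{448} \approx 0.6942$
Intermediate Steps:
$- \frac{622}{H{\left(8 \right)}} = - \frac{622}{\left(-14\right) 8^{2}} = - \frac{622}{\left(-14\right) 64} = - \frac{622}{-896} = \left(-622\right) \left(- \frac{1}{896}\right) = \frac{311}{448}$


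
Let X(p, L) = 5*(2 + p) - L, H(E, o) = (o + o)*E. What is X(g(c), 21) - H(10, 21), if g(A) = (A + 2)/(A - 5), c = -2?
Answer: -431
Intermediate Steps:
g(A) = (2 + A)/(-5 + A)
H(E, o) = 2*E*o (H(E, o) = (2*o)*E = 2*E*o)
X(p, L) = 10 - L + 5*p (X(p, L) = (10 + 5*p) - L = 10 - L + 5*p)
X(g(c), 21) - H(10, 21) = (10 - 1*21 + 5*((2 - 2)/(-5 - 2))) - 2*10*21 = (10 - 21 + 5*(0/(-7))) - 1*420 = (10 - 21 + 5*(-⅐*0)) - 420 = (10 - 21 + 5*0) - 420 = (10 - 21 + 0) - 420 = -11 - 420 = -431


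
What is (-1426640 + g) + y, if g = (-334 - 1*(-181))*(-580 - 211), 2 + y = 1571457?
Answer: 265838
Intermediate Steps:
y = 1571455 (y = -2 + 1571457 = 1571455)
g = 121023 (g = (-334 + 181)*(-791) = -153*(-791) = 121023)
(-1426640 + g) + y = (-1426640 + 121023) + 1571455 = -1305617 + 1571455 = 265838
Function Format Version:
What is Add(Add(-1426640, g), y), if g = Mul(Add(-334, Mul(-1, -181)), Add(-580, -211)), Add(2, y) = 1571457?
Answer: 265838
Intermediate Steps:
y = 1571455 (y = Add(-2, 1571457) = 1571455)
g = 121023 (g = Mul(Add(-334, 181), -791) = Mul(-153, -791) = 121023)
Add(Add(-1426640, g), y) = Add(Add(-1426640, 121023), 1571455) = Add(-1305617, 1571455) = 265838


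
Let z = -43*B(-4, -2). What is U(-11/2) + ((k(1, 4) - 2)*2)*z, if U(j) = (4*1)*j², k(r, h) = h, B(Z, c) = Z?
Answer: 809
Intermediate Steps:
z = 172 (z = -43*(-4) = 172)
U(j) = 4*j²
U(-11/2) + ((k(1, 4) - 2)*2)*z = 4*(-11/2)² + ((4 - 2)*2)*172 = 4*(-11*½)² + (2*2)*172 = 4*(-11/2)² + 4*172 = 4*(121/4) + 688 = 121 + 688 = 809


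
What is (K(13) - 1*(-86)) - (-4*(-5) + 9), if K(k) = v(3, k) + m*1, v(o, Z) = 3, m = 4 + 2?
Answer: 66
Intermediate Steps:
m = 6
K(k) = 9 (K(k) = 3 + 6*1 = 3 + 6 = 9)
(K(13) - 1*(-86)) - (-4*(-5) + 9) = (9 - 1*(-86)) - (-4*(-5) + 9) = (9 + 86) - (20 + 9) = 95 - 1*29 = 95 - 29 = 66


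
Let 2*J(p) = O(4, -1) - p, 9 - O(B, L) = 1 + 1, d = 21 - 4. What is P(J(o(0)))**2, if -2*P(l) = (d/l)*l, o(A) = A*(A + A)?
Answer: 289/4 ≈ 72.250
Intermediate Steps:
d = 17
O(B, L) = 7 (O(B, L) = 9 - (1 + 1) = 9 - 1*2 = 9 - 2 = 7)
o(A) = 2*A**2 (o(A) = A*(2*A) = 2*A**2)
J(p) = 7/2 - p/2 (J(p) = (7 - p)/2 = 7/2 - p/2)
P(l) = -17/2 (P(l) = -17/l*l/2 = -1/2*17 = -17/2)
P(J(o(0)))**2 = (-17/2)**2 = 289/4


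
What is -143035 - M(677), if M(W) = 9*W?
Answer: -149128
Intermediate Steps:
-143035 - M(677) = -143035 - 9*677 = -143035 - 1*6093 = -143035 - 6093 = -149128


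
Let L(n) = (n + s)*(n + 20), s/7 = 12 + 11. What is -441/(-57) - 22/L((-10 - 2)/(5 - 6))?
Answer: 406687/52592 ≈ 7.7329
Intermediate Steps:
s = 161 (s = 7*(12 + 11) = 7*23 = 161)
L(n) = (20 + n)*(161 + n) (L(n) = (n + 161)*(n + 20) = (161 + n)*(20 + n) = (20 + n)*(161 + n))
-441/(-57) - 22/L((-10 - 2)/(5 - 6)) = -441/(-57) - 22/(3220 + ((-10 - 2)/(5 - 6))² + 181*((-10 - 2)/(5 - 6))) = -441*(-1/57) - 22/(3220 + (-12/(-1))² + 181*(-12/(-1))) = 147/19 - 22/(3220 + (-12*(-1))² + 181*(-12*(-1))) = 147/19 - 22/(3220 + 12² + 181*12) = 147/19 - 22/(3220 + 144 + 2172) = 147/19 - 22/5536 = 147/19 - 22*1/5536 = 147/19 - 11/2768 = 406687/52592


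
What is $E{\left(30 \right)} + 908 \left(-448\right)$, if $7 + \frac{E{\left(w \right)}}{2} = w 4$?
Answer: $-406558$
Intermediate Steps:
$E{\left(w \right)} = -14 + 8 w$ ($E{\left(w \right)} = -14 + 2 w 4 = -14 + 2 \cdot 4 w = -14 + 8 w$)
$E{\left(30 \right)} + 908 \left(-448\right) = \left(-14 + 8 \cdot 30\right) + 908 \left(-448\right) = \left(-14 + 240\right) - 406784 = 226 - 406784 = -406558$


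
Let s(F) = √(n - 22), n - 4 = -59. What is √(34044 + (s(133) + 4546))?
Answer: √(38590 + I*√77) ≈ 196.44 + 0.022*I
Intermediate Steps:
n = -55 (n = 4 - 59 = -55)
s(F) = I*√77 (s(F) = √(-55 - 22) = √(-77) = I*√77)
√(34044 + (s(133) + 4546)) = √(34044 + (I*√77 + 4546)) = √(34044 + (4546 + I*√77)) = √(38590 + I*√77)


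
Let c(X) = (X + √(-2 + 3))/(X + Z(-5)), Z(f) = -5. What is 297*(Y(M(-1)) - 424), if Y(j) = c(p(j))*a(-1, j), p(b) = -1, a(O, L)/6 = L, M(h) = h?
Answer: -125928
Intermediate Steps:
a(O, L) = 6*L
c(X) = (1 + X)/(-5 + X) (c(X) = (X + √(-2 + 3))/(X - 5) = (X + √1)/(-5 + X) = (X + 1)/(-5 + X) = (1 + X)/(-5 + X))
Y(j) = 0 (Y(j) = ((1 - 1)/(-5 - 1))*(6*j) = (0/(-6))*(6*j) = (-⅙*0)*(6*j) = 0*(6*j) = 0)
297*(Y(M(-1)) - 424) = 297*(0 - 424) = 297*(-424) = -125928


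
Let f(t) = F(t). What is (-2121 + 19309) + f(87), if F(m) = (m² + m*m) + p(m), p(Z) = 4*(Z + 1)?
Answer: 32678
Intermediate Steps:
p(Z) = 4 + 4*Z (p(Z) = 4*(1 + Z) = 4 + 4*Z)
F(m) = 4 + 2*m² + 4*m (F(m) = (m² + m*m) + (4 + 4*m) = (m² + m²) + (4 + 4*m) = 2*m² + (4 + 4*m) = 4 + 2*m² + 4*m)
f(t) = 4 + 2*t² + 4*t
(-2121 + 19309) + f(87) = (-2121 + 19309) + (4 + 2*87² + 4*87) = 17188 + (4 + 2*7569 + 348) = 17188 + (4 + 15138 + 348) = 17188 + 15490 = 32678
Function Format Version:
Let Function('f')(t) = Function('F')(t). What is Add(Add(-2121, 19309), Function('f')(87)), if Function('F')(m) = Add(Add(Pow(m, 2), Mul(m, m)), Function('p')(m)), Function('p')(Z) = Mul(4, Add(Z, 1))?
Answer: 32678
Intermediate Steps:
Function('p')(Z) = Add(4, Mul(4, Z)) (Function('p')(Z) = Mul(4, Add(1, Z)) = Add(4, Mul(4, Z)))
Function('F')(m) = Add(4, Mul(2, Pow(m, 2)), Mul(4, m)) (Function('F')(m) = Add(Add(Pow(m, 2), Mul(m, m)), Add(4, Mul(4, m))) = Add(Add(Pow(m, 2), Pow(m, 2)), Add(4, Mul(4, m))) = Add(Mul(2, Pow(m, 2)), Add(4, Mul(4, m))) = Add(4, Mul(2, Pow(m, 2)), Mul(4, m)))
Function('f')(t) = Add(4, Mul(2, Pow(t, 2)), Mul(4, t))
Add(Add(-2121, 19309), Function('f')(87)) = Add(Add(-2121, 19309), Add(4, Mul(2, Pow(87, 2)), Mul(4, 87))) = Add(17188, Add(4, Mul(2, 7569), 348)) = Add(17188, Add(4, 15138, 348)) = Add(17188, 15490) = 32678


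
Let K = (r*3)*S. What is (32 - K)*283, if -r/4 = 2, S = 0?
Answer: 9056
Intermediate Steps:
r = -8 (r = -4*2 = -8)
K = 0 (K = -8*3*0 = -24*0 = 0)
(32 - K)*283 = (32 - 1*0)*283 = (32 + 0)*283 = 32*283 = 9056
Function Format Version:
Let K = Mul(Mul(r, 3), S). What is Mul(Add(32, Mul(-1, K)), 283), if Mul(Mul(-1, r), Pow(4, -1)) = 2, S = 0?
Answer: 9056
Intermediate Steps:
r = -8 (r = Mul(-4, 2) = -8)
K = 0 (K = Mul(Mul(-8, 3), 0) = Mul(-24, 0) = 0)
Mul(Add(32, Mul(-1, K)), 283) = Mul(Add(32, Mul(-1, 0)), 283) = Mul(Add(32, 0), 283) = Mul(32, 283) = 9056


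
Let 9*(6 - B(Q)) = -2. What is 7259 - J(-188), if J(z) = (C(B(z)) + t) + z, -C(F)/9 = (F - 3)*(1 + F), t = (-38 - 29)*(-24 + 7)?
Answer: 58657/9 ≈ 6517.4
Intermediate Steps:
t = 1139 (t = -67*(-17) = 1139)
B(Q) = 56/9 (B(Q) = 6 - 1/9*(-2) = 6 + 2/9 = 56/9)
C(F) = -9*(1 + F)*(-3 + F) (C(F) = -9*(F - 3)*(1 + F) = -9*(-3 + F)*(1 + F) = -9*(1 + F)*(-3 + F))
J(z) = 8366/9 + z (J(z) = ((27 - 9*(56/9)**2 + 18*(56/9)) + 1139) + z = ((27 - 9*3136/81 + 112) + 1139) + z = ((27 - 3136/9 + 112) + 1139) + z = (-1885/9 + 1139) + z = 8366/9 + z)
7259 - J(-188) = 7259 - (8366/9 - 188) = 7259 - 1*6674/9 = 7259 - 6674/9 = 58657/9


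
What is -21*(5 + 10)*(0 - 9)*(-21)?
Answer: -59535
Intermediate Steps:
-21*(5 + 10)*(0 - 9)*(-21) = -315*(-9)*(-21) = -21*(-135)*(-21) = 2835*(-21) = -59535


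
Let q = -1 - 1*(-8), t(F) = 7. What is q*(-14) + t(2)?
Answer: -91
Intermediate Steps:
q = 7 (q = -1 + 8 = 7)
q*(-14) + t(2) = 7*(-14) + 7 = -98 + 7 = -91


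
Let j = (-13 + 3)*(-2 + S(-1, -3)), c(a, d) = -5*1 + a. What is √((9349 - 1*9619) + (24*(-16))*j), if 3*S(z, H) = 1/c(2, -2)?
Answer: I*√75390/3 ≈ 91.524*I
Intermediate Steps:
c(a, d) = -5 + a
S(z, H) = -⅑ (S(z, H) = 1/(3*(-5 + 2)) = (⅓)/(-3) = (⅓)*(-⅓) = -⅑)
j = 190/9 (j = (-13 + 3)*(-2 - ⅑) = -10*(-19/9) = 190/9 ≈ 21.111)
√((9349 - 1*9619) + (24*(-16))*j) = √((9349 - 1*9619) + (24*(-16))*(190/9)) = √((9349 - 9619) - 384*190/9) = √(-270 - 24320/3) = √(-25130/3) = I*√75390/3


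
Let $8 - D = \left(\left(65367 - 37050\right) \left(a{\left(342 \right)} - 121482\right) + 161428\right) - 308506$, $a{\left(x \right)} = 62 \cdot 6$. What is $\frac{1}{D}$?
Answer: $\frac{1}{3429618956} \approx 2.9158 \cdot 10^{-10}$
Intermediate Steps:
$a{\left(x \right)} = 372$
$D = 3429618956$ ($D = 8 - \left(\left(\left(65367 - 37050\right) \left(372 - 121482\right) + 161428\right) - 308506\right) = 8 - \left(\left(28317 \left(-121110\right) + 161428\right) - 308506\right) = 8 - \left(\left(-3429471870 + 161428\right) - 308506\right) = 8 - \left(-3429310442 - 308506\right) = 8 - -3429618948 = 8 + 3429618948 = 3429618956$)
$\frac{1}{D} = \frac{1}{3429618956}$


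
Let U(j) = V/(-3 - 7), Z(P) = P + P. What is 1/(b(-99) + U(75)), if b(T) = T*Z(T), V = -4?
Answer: 5/98012 ≈ 5.1014e-5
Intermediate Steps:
Z(P) = 2*P
b(T) = 2*T² (b(T) = T*(2*T) = 2*T²)
U(j) = ⅖ (U(j) = -4/(-3 - 7) = -4/(-10) = -4*(-⅒) = ⅖)
1/(b(-99) + U(75)) = 1/(2*(-99)² + ⅖) = 1/(2*9801 + ⅖) = 1/(19602 + ⅖) = 1/(98012/5) = 5/98012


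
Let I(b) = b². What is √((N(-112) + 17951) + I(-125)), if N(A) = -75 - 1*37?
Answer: 2*√8366 ≈ 182.93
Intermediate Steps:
N(A) = -112 (N(A) = -75 - 37 = -112)
√((N(-112) + 17951) + I(-125)) = √((-112 + 17951) + (-125)²) = √(17839 + 15625) = √33464 = 2*√8366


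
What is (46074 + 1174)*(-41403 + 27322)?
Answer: -665299088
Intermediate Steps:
(46074 + 1174)*(-41403 + 27322) = 47248*(-14081) = -665299088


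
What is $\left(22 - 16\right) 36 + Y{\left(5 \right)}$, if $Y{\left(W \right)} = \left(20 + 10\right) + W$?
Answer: $251$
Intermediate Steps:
$Y{\left(W \right)} = 30 + W$
$\left(22 - 16\right) 36 + Y{\left(5 \right)} = \left(22 - 16\right) 36 + \left(30 + 5\right) = 6 \cdot 36 + 35 = 216 + 35 = 251$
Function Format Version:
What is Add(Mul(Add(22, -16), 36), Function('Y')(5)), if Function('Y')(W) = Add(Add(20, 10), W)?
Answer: 251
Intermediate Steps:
Function('Y')(W) = Add(30, W)
Add(Mul(Add(22, -16), 36), Function('Y')(5)) = Add(Mul(Add(22, -16), 36), Add(30, 5)) = Add(Mul(6, 36), 35) = Add(216, 35) = 251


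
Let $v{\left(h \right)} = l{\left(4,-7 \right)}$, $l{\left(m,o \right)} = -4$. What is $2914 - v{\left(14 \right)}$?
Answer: $2918$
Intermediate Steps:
$v{\left(h \right)} = -4$
$2914 - v{\left(14 \right)} = 2914 - -4 = 2914 + 4 = 2918$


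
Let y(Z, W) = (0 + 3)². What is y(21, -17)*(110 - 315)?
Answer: -1845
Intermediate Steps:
y(Z, W) = 9 (y(Z, W) = 3² = 9)
y(21, -17)*(110 - 315) = 9*(110 - 315) = 9*(-205) = -1845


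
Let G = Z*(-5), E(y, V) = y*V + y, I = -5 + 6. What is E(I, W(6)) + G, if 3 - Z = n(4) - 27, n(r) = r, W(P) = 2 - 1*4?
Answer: -131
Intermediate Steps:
W(P) = -2 (W(P) = 2 - 4 = -2)
I = 1
Z = 26 (Z = 3 - (4 - 27) = 3 - 1*(-23) = 3 + 23 = 26)
E(y, V) = y + V*y (E(y, V) = V*y + y = y + V*y)
G = -130 (G = 26*(-5) = -130)
E(I, W(6)) + G = 1*(1 - 2) - 130 = 1*(-1) - 130 = -1 - 130 = -131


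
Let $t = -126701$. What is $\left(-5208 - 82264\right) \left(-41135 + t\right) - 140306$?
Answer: $14680810286$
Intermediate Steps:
$\left(-5208 - 82264\right) \left(-41135 + t\right) - 140306 = \left(-5208 - 82264\right) \left(-41135 - 126701\right) - 140306 = \left(-87472\right) \left(-167836\right) - 140306 = 14680950592 - 140306 = 14680810286$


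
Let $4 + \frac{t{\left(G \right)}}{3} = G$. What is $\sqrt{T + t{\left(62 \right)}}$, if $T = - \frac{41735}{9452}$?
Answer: $\frac{\sqrt{13106171}}{278} \approx 13.022$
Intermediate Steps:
$t{\left(G \right)} = -12 + 3 G$
$T = - \frac{2455}{556}$ ($T = \left(-41735\right) \frac{1}{9452} = - \frac{2455}{556} \approx -4.4155$)
$\sqrt{T + t{\left(62 \right)}} = \sqrt{- \frac{2455}{556} + \left(-12 + 3 \cdot 62\right)} = \sqrt{- \frac{2455}{556} + \left(-12 + 186\right)} = \sqrt{- \frac{2455}{556} + 174} = \sqrt{\frac{94289}{556}} = \frac{\sqrt{13106171}}{278}$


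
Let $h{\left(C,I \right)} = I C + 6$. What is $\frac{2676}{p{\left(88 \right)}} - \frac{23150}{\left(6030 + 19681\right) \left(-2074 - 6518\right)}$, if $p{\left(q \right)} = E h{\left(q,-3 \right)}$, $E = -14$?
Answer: $\frac{502751587}{678505944} \approx 0.74097$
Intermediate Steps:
$h{\left(C,I \right)} = 6 + C I$ ($h{\left(C,I \right)} = C I + 6 = 6 + C I$)
$p{\left(q \right)} = -84 + 42 q$ ($p{\left(q \right)} = - 14 \left(6 + q \left(-3\right)\right) = - 14 \left(6 - 3 q\right) = -84 + 42 q$)
$\frac{2676}{p{\left(88 \right)}} - \frac{23150}{\left(6030 + 19681\right) \left(-2074 - 6518\right)} = \frac{2676}{-84 + 42 \cdot 88} - \frac{23150}{\left(6030 + 19681\right) \left(-2074 - 6518\right)} = \frac{2676}{-84 + 3696} - \frac{23150}{25711 \left(-8592\right)} = \frac{2676}{3612} - \frac{23150}{-220908912} = 2676 \cdot \frac{1}{3612} - - \frac{11575}{110454456} = \frac{223}{301} + \frac{11575}{110454456} = \frac{502751587}{678505944}$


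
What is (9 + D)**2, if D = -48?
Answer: 1521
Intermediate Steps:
(9 + D)**2 = (9 - 48)**2 = (-39)**2 = 1521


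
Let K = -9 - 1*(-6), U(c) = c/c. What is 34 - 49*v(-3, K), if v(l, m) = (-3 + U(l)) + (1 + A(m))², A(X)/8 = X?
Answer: -25789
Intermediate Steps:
A(X) = 8*X
U(c) = 1
K = -3 (K = -9 + 6 = -3)
v(l, m) = -2 + (1 + 8*m)² (v(l, m) = (-3 + 1) + (1 + 8*m)² = -2 + (1 + 8*m)²)
34 - 49*v(-3, K) = 34 - 49*(-2 + (1 + 8*(-3))²) = 34 - 49*(-2 + (1 - 24)²) = 34 - 49*(-2 + (-23)²) = 34 - 49*(-2 + 529) = 34 - 49*527 = 34 - 25823 = -25789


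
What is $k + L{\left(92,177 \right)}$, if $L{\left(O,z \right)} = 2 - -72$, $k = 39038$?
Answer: $39112$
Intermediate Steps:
$L{\left(O,z \right)} = 74$ ($L{\left(O,z \right)} = 2 + 72 = 74$)
$k + L{\left(92,177 \right)} = 39038 + 74 = 39112$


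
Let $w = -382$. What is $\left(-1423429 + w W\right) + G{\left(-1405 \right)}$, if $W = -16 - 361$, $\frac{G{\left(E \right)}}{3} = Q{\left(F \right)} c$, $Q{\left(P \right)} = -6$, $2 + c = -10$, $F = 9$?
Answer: $-1279199$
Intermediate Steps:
$c = -12$ ($c = -2 - 10 = -12$)
$G{\left(E \right)} = 216$ ($G{\left(E \right)} = 3 \left(\left(-6\right) \left(-12\right)\right) = 3 \cdot 72 = 216$)
$W = -377$ ($W = -16 - 361 = -377$)
$\left(-1423429 + w W\right) + G{\left(-1405 \right)} = \left(-1423429 - -144014\right) + 216 = \left(-1423429 + 144014\right) + 216 = -1279415 + 216 = -1279199$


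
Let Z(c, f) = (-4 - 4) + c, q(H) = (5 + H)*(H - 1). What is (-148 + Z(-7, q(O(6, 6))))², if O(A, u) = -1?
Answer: 26569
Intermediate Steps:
q(H) = (-1 + H)*(5 + H) (q(H) = (5 + H)*(-1 + H) = (-1 + H)*(5 + H))
Z(c, f) = -8 + c
(-148 + Z(-7, q(O(6, 6))))² = (-148 + (-8 - 7))² = (-148 - 15)² = (-163)² = 26569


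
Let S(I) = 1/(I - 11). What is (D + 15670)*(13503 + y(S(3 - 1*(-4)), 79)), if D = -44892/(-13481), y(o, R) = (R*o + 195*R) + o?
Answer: 6103807975856/13481 ≈ 4.5277e+8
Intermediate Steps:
S(I) = 1/(-11 + I)
y(o, R) = o + 195*R + R*o (y(o, R) = (195*R + R*o) + o = o + 195*R + R*o)
D = 44892/13481 (D = -44892*(-1/13481) = 44892/13481 ≈ 3.3300)
(D + 15670)*(13503 + y(S(3 - 1*(-4)), 79)) = (44892/13481 + 15670)*(13503 + (1/(-11 + (3 - 1*(-4))) + 195*79 + 79/(-11 + (3 - 1*(-4))))) = 211292162*(13503 + (1/(-11 + (3 + 4)) + 15405 + 79/(-11 + (3 + 4))))/13481 = 211292162*(13503 + (1/(-11 + 7) + 15405 + 79/(-11 + 7)))/13481 = 211292162*(13503 + (1/(-4) + 15405 + 79/(-4)))/13481 = 211292162*(13503 + (-¼ + 15405 + 79*(-¼)))/13481 = 211292162*(13503 + (-¼ + 15405 - 79/4))/13481 = 211292162*(13503 + 15385)/13481 = (211292162/13481)*28888 = 6103807975856/13481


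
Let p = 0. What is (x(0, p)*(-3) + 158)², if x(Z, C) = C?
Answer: 24964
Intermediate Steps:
(x(0, p)*(-3) + 158)² = (0*(-3) + 158)² = (0 + 158)² = 158² = 24964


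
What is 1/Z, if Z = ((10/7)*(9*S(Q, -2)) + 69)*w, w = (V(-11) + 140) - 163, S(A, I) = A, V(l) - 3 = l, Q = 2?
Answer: -7/20553 ≈ -0.00034058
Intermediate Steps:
V(l) = 3 + l
w = -31 (w = ((3 - 11) + 140) - 163 = (-8 + 140) - 163 = 132 - 163 = -31)
Z = -20553/7 (Z = ((10/7)*(9*2) + 69)*(-31) = ((10*(⅐))*18 + 69)*(-31) = ((10/7)*18 + 69)*(-31) = (180/7 + 69)*(-31) = (663/7)*(-31) = -20553/7 ≈ -2936.1)
1/Z = 1/(-20553/7) = -7/20553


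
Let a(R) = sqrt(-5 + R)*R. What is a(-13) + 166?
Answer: 166 - 39*I*sqrt(2) ≈ 166.0 - 55.154*I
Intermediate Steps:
a(R) = R*sqrt(-5 + R)
a(-13) + 166 = -13*sqrt(-5 - 13) + 166 = -39*I*sqrt(2) + 166 = 166 - 39*I*sqrt(2)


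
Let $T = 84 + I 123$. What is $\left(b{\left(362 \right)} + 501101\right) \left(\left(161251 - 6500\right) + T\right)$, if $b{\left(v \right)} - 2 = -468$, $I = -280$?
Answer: $60273950825$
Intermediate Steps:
$b{\left(v \right)} = -466$ ($b{\left(v \right)} = 2 - 468 = -466$)
$T = -34356$ ($T = 84 - 34440 = -34356$)
$\left(b{\left(362 \right)} + 501101\right) \left(\left(161251 - 6500\right) + T\right) = \left(-466 + 501101\right) \left(\left(161251 - 6500\right) - 34356\right) = 500635 \left(154751 - 34356\right) = 500635 \cdot 120395 = 60273950825$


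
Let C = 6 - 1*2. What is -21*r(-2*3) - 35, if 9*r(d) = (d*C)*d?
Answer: -371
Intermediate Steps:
C = 4 (C = 6 - 2 = 4)
r(d) = 4*d**2/9 (r(d) = ((d*4)*d)/9 = ((4*d)*d)/9 = (4*d**2)/9 = 4*d**2/9)
-21*r(-2*3) - 35 = -28*(-2*3)**2/3 - 35 = -28*(-6)**2/3 - 35 = -28*36/3 - 35 = -21*16 - 35 = -336 - 35 = -371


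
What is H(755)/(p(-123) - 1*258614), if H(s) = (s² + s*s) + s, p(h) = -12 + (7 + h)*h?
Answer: -1140805/244358 ≈ -4.6686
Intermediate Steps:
p(h) = -12 + h*(7 + h)
H(s) = s + 2*s² (H(s) = (s² + s²) + s = 2*s² + s = s + 2*s²)
H(755)/(p(-123) - 1*258614) = (755*(1 + 2*755))/((-12 + (-123)² + 7*(-123)) - 1*258614) = (755*(1 + 1510))/((-12 + 15129 - 861) - 258614) = (755*1511)/(14256 - 258614) = 1140805/(-244358) = 1140805*(-1/244358) = -1140805/244358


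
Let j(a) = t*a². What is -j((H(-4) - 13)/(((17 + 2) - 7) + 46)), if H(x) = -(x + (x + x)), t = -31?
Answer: 31/3364 ≈ 0.0092152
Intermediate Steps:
H(x) = -3*x (H(x) = -(x + 2*x) = -3*x)
j(a) = -31*a²
-j((H(-4) - 13)/(((17 + 2) - 7) + 46)) = -(-31)*((-3*(-4) - 13)/(((17 + 2) - 7) + 46))² = -(-31)*((12 - 13)/((19 - 7) + 46))² = -(-31)*(-1/(12 + 46))² = -(-31)*(-1/58)² = -(-31)/3364 = -1*(-31/3364) = 31/3364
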